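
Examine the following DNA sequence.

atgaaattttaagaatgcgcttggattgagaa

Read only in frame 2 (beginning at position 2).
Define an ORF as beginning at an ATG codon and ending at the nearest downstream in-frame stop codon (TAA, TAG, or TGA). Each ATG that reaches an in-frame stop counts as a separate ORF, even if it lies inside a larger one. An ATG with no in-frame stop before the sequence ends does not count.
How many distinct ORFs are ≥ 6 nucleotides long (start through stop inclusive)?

0

Frame 2: TGA AAT TTT AAG AAT GCG CTT GGA TTG AGA — no ATG→stop ORF.
No ORF reaches 6 nucleotides. Count = 0.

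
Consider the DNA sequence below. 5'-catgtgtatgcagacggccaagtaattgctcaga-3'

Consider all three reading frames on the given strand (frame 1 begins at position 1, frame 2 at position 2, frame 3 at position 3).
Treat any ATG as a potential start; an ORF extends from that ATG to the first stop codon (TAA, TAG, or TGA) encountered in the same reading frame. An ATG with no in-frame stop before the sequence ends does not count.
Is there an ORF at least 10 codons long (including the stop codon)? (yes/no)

Frame 1: CAT GTG TAT GCA GAC GGC CAA GTA ATT GCT CAG — no ATG→stop ORF.
Frame 2: ATG TGT ATG CAG ACG GCC AAG TAA TTG CTC AGA — ATG at 2, stop TAA at 23 → 24 nt; ATG at 8, stop TAA at 23 → 18 nt.
Frame 3: TGT GTA TGC AGA CGG CCA AGT AAT TGC TCA — no ATG→stop ORF.
Largest ORF found is 8 codons < 10, so no.

no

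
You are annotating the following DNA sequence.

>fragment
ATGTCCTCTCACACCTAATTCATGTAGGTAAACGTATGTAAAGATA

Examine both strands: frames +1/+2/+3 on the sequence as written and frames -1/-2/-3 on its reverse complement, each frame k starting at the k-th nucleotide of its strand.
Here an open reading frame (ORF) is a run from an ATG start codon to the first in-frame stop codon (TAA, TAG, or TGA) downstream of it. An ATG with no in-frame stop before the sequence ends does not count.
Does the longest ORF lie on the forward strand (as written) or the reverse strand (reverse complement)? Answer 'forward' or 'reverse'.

forward

Reverse complement (5'→3'): TATCTTTACATACGTTTACCTACATGAATTAGGTGTGAGAGGACAT
Frame +1: ATG TCC TCT CAC ACC TAA TTC ATG TAG GTA AAC GTA TGT AAA GAT — ATG at 1, stop TAA at 16 → 18 nt; ATG at 22, stop TAG at 25 → 6 nt.
Frame +2: TGT CCT CTC ACA CCT AAT TCA TGT AGG TAA ACG TAT GTA AAG ATA — no ATG→stop ORF.
Frame +3: GTC CTC TCA CAC CTA ATT CAT GTA GGT AAA CGT ATG TAA AGA — ATG at 36, stop TAA at 39 → 6 nt.
Frame -1: TAT CTT TAC ATA CGT TTA CCT ACA TGA ATT AGG TGT GAG AGG ACA — no ATG→stop ORF.
Frame -2: ATC TTT ACA TAC GTT TAC CTA CAT GAA TTA GGT GTG AGA GGA CAT — no ATG→stop ORF.
Frame -3: TCT TTA CAT ACG TTT ACC TAC ATG AAT TAG GTG TGA GAG GAC — ATG at 24, stop TAG at 30 → 9 nt.
Forward-strand max 18 nt; reverse-strand max 9 nt. The forward strand has the longer ORF.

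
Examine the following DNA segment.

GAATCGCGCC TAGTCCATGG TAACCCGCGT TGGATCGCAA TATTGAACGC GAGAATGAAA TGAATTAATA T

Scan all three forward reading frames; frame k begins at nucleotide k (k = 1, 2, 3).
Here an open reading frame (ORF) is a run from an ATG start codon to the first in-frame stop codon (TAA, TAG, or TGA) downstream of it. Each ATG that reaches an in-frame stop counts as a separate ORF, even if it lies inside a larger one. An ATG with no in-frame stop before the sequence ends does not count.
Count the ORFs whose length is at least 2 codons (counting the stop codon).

3

Frame 1: GAA TCG CGC CTA GTC CAT GGT AAC CCG CGT TGG ATC GCA ATA TTG AAC GCG AGA ATG AAA TGA ATT AAT — ATG at 55, stop TGA at 61 → 9 nt.
Frame 2: AAT CGC GCC TAG TCC ATG GTA ACC CGC GTT GGA TCG CAA TAT TGA ACG CGA GAA TGA AAT GAA TTA ATA — ATG at 17, stop TGA at 44 → 30 nt.
Frame 3: ATC GCG CCT AGT CCA TGG TAA CCC GCG TTG GAT CGC AAT ATT GAA CGC GAG AAT GAA ATG AAT TAA TAT — ATG at 60, stop TAA at 66 → 9 nt.
ORFs ≥ 2 codons: frame 1 55–63 (3 codons), frame 2 17–46 (10 codons), frame 3 60–68 (3 codons). Count = 3.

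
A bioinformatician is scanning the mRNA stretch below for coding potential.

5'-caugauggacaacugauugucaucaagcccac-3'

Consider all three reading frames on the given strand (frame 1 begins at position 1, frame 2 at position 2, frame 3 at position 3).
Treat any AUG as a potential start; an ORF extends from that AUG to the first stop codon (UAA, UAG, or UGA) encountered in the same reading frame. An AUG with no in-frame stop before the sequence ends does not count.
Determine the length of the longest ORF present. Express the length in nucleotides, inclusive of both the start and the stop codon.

15

Frame 1: CAU GAU GGA CAA CUG AUU GUC AUC AAG CCC — no AUG→stop ORF.
Frame 2: AUG AUG GAC AAC UGA UUG UCA UCA AGC CCA — AUG at 2, stop UGA at 14 → 15 nt; AUG at 5, stop UGA at 14 → 12 nt.
Frame 3: UGA UGG ACA ACU GAU UGU CAU CAA GCC CAC — no AUG→stop ORF.
Longest: frame 2, positions 2–16, 15 nt = 5 codons = 4 aa. → 15 nucleotides.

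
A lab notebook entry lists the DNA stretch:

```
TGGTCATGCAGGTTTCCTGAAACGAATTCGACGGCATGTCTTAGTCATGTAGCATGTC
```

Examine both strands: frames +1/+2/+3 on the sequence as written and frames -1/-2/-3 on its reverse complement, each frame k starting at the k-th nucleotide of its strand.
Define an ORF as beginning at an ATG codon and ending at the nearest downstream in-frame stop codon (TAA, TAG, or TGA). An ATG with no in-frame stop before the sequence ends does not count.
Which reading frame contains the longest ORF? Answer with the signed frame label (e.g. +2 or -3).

-2

Reverse complement (5'→3'): GACATGCTACATGACTAAGACATGCCGTCGAATTCGTTTCAGGAAACCTGCATGACCA
Frame +1: TGG TCA TGC AGG TTT CCT GAA ACG AAT TCG ACG GCA TGT CTT AGT CAT GTA GCA TGT — no ATG→stop ORF.
Frame +2: GGT CAT GCA GGT TTC CTG AAA CGA ATT CGA CGG CAT GTC TTA GTC ATG TAG CAT GTC — ATG at 47, stop TAG at 50 → 6 nt.
Frame +3: GTC ATG CAG GTT TCC TGA AAC GAA TTC GAC GGC ATG TCT TAG TCA TGT AGC ATG — ATG at 6, stop TGA at 18 → 15 nt; ATG at 36, stop TAG at 42 → 9 nt.
Frame -1: GAC ATG CTA CAT GAC TAA GAC ATG CCG TCG AAT TCG TTT CAG GAA ACC TGC ATG ACC — ATG at 4, stop TAA at 16 → 15 nt.
Frame -2: ACA TGC TAC ATG ACT AAG ACA TGC CGT CGA ATT CGT TTC AGG AAA CCT GCA TGA CCA — ATG at 11, stop TGA at 53 → 45 nt.
Frame -3: CAT GCT ACA TGA CTA AGA CAT GCC GTC GAA TTC GTT TCA GGA AAC CTG CAT GAC — no ATG→stop ORF.
Longest ORF is 45 nt in frame -2 (positions 11–55).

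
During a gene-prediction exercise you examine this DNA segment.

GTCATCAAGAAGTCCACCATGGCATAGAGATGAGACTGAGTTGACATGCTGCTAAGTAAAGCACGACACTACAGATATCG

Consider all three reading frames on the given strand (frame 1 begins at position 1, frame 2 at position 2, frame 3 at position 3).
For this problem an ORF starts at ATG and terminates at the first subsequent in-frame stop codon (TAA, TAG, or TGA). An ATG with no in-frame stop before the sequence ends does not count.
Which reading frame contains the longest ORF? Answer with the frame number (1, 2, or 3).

3

Frame 1: GTC ATC AAG AAG TCC ACC ATG GCA TAG AGA TGA GAC TGA GTT GAC ATG CTG CTA AGT AAA GCA CGA CAC TAC AGA TAT — ATG at 19, stop TAG at 25 → 9 nt.
Frame 2: TCA TCA AGA AGT CCA CCA TGG CAT AGA GAT GAG ACT GAG TTG ACA TGC TGC TAA GTA AAG CAC GAC ACT ACA GAT ATC — no ATG→stop ORF.
Frame 3: CAT CAA GAA GTC CAC CAT GGC ATA GAG ATG AGA CTG AGT TGA CAT GCT GCT AAG TAA AGC ACG ACA CTA CAG ATA TCG — ATG at 30, stop TGA at 42 → 15 nt.
Longest ORF is 15 nt in frame 3 (positions 30–44).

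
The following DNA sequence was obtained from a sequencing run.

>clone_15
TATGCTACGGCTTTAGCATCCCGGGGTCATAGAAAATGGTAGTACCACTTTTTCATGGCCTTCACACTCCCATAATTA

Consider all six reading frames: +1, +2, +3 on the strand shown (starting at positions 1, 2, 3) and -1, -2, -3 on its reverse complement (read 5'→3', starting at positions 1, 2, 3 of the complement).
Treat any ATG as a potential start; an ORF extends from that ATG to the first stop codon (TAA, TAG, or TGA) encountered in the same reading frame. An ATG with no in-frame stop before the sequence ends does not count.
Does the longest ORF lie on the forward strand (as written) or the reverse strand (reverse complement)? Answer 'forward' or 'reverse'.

reverse

Reverse complement (5'→3'): TAATTATGGGAGTGTGAAGGCCATGAAAAAGTGGTACTACCATTTTCTATGACCCCGGGATGCTAAAGCCGTAGCATA
Frame +1: TAT GCT ACG GCT TTA GCA TCC CGG GGT CAT AGA AAA TGG TAG TAC CAC TTT TTC ATG GCC TTC ACA CTC CCA TAA TTA — ATG at 55, stop TAA at 73 → 21 nt.
Frame +2: ATG CTA CGG CTT TAG CAT CCC GGG GTC ATA GAA AAT GGT AGT ACC ACT TTT TCA TGG CCT TCA CAC TCC CAT AAT — ATG at 2, stop TAG at 14 → 15 nt.
Frame +3: TGC TAC GGC TTT AGC ATC CCG GGG TCA TAG AAA ATG GTA GTA CCA CTT TTT CAT GGC CTT CAC ACT CCC ATA ATT — no ATG→stop ORF.
Frame -1: TAA TTA TGG GAG TGT GAA GGC CAT GAA AAA GTG GTA CTA CCA TTT TCT ATG ACC CCG GGA TGC TAA AGC CGT AGC ATA — ATG at 49, stop TAA at 64 → 18 nt.
Frame -2: AAT TAT GGG AGT GTG AAG GCC ATG AAA AAG TGG TAC TAC CAT TTT CTA TGA CCC CGG GAT GCT AAA GCC GTA GCA — ATG at 23, stop TGA at 50 → 30 nt.
Frame -3: ATT ATG GGA GTG TGA AGG CCA TGA AAA AGT GGT ACT ACC ATT TTC TAT GAC CCC GGG ATG CTA AAG CCG TAG CAT — ATG at 6, stop TGA at 15 → 12 nt; ATG at 60, stop TAG at 72 → 15 nt.
Forward-strand max 21 nt; reverse-strand max 30 nt. The reverse strand has the longer ORF.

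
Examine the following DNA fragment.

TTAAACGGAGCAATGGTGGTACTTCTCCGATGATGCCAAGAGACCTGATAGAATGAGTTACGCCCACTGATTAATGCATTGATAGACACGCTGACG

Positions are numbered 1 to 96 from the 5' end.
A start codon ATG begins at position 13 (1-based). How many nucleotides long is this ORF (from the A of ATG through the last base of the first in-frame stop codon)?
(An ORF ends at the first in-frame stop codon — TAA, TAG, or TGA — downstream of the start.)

Codons from position 13: ATG (13–15), GTG (16–18), GTA (19–21), CTT (22–24), CTC (25–27), CGA (28–30), TGA (31–33).
TGA is the first in-frame stop; ORF spans 13–33, 21 nucleotides.

21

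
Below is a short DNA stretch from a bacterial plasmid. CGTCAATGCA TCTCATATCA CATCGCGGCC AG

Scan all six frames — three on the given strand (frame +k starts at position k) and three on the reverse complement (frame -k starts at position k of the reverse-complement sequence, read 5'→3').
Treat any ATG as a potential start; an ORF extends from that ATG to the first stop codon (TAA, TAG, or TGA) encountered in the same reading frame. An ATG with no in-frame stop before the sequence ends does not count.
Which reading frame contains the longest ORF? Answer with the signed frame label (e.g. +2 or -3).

-1

Reverse complement (5'→3'): CTGGCCGCGATGTGATATGAGATGCATTGACG
Frame +1: CGT CAA TGC ATC TCA TAT CAC ATC GCG GCC — no ATG→stop ORF.
Frame +2: GTC AAT GCA TCT CAT ATC ACA TCG CGG CCA — no ATG→stop ORF.
Frame +3: TCA ATG CAT CTC ATA TCA CAT CGC GGC CAG — no ATG→stop ORF.
Frame -1: CTG GCC GCG ATG TGA TAT GAG ATG CAT TGA — ATG at 10, stop TGA at 13 → 6 nt; ATG at 22, stop TGA at 28 → 9 nt.
Frame -2: TGG CCG CGA TGT GAT ATG AGA TGC ATT GAC — no ATG→stop ORF.
Frame -3: GGC CGC GAT GTG ATA TGA GAT GCA TTG ACG — no ATG→stop ORF.
Longest ORF is 9 nt in frame -1 (positions 22–30).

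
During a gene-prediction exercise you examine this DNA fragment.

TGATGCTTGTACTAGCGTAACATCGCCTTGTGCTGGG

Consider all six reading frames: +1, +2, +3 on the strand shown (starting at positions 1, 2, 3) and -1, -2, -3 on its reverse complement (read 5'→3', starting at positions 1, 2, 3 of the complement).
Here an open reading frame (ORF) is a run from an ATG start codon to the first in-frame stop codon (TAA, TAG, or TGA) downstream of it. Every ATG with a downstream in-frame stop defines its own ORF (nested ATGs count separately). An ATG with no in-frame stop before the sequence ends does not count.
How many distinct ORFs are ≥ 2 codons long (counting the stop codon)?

2

Reverse complement (5'→3'): CCCAGCACAAGGCGATGTTACGCTAGTACAAGCATCA
Frame +1: TGA TGC TTG TAC TAG CGT AAC ATC GCC TTG TGC TGG — no ATG→stop ORF.
Frame +2: GAT GCT TGT ACT AGC GTA ACA TCG CCT TGT GCT GGG — no ATG→stop ORF.
Frame +3: ATG CTT GTA CTA GCG TAA CAT CGC CTT GTG CTG — ATG at 3, stop TAA at 18 → 18 nt.
Frame -1: CCC AGC ACA AGG CGA TGT TAC GCT AGT ACA AGC ATC — no ATG→stop ORF.
Frame -2: CCA GCA CAA GGC GAT GTT ACG CTA GTA CAA GCA TCA — no ATG→stop ORF.
Frame -3: CAG CAC AAG GCG ATG TTA CGC TAG TAC AAG CAT — ATG at 15, stop TAG at 24 → 12 nt.
ORFs ≥ 2 codons: frame +3 3–20 (6 codons), frame -3 15–26 (4 codons). Count = 2.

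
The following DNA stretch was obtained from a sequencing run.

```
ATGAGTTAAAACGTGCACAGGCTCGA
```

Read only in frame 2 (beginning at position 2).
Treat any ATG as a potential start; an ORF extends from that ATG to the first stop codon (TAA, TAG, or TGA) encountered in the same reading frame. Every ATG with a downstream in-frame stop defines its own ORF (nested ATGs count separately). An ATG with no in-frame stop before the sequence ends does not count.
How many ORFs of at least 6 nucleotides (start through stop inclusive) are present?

0

Frame 2: TGA GTT AAA ACG TGC ACA GGC TCG — no ATG→stop ORF.
No ORF reaches 6 nucleotides. Count = 0.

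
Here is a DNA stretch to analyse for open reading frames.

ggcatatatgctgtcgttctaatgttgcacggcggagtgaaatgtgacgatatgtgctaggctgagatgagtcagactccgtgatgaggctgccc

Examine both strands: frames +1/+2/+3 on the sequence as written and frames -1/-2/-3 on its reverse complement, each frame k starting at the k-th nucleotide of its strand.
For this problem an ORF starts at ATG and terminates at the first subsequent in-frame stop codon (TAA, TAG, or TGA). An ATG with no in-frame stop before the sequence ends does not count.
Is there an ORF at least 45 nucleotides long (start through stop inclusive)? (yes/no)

no

Reverse complement (5'→3'): GGGCAGCCTCATCACGGAGTCTGACTCATCTCAGCCTAGCACATATCGTCACATTTCACTCCGCCGTGCAACATTAGAACGACAGCATATATGCC
Frame +1: GGC ATA TAT GCT GTC GTT CTA ATG TTG CAC GGC GGA GTG AAA TGT GAC GAT ATG TGC TAG GCT GAG ATG AGT CAG ACT CCG TGA TGA GGC TGC — ATG at 22, stop TAG at 58 → 39 nt; ATG at 52, stop TAG at 58 → 9 nt; ATG at 67, stop TGA at 82 → 18 nt.
Frame +2: GCA TAT ATG CTG TCG TTC TAA TGT TGC ACG GCG GAG TGA AAT GTG ACG ATA TGT GCT AGG CTG AGA TGA GTC AGA CTC CGT GAT GAG GCT GCC — ATG at 8, stop TAA at 20 → 15 nt.
Frame +3: CAT ATA TGC TGT CGT TCT AAT GTT GCA CGG CGG AGT GAA ATG TGA CGA TAT GTG CTA GGC TGA GAT GAG TCA GAC TCC GTG ATG AGG CTG CCC — ATG at 42, stop TGA at 45 → 6 nt.
Frame -1: GGG CAG CCT CAT CAC GGA GTC TGA CTC ATC TCA GCC TAG CAC ATA TCG TCA CAT TTC ACT CCG CCG TGC AAC ATT AGA ACG ACA GCA TAT ATG — no ATG→stop ORF.
Frame -2: GGC AGC CTC ATC ACG GAG TCT GAC TCA TCT CAG CCT AGC ACA TAT CGT CAC ATT TCA CTC CGC CGT GCA ACA TTA GAA CGA CAG CAT ATA TGC — no ATG→stop ORF.
Frame -3: GCA GCC TCA TCA CGG AGT CTG ACT CAT CTC AGC CTA GCA CAT ATC GTC ACA TTT CAC TCC GCC GTG CAA CAT TAG AAC GAC AGC ATA TAT GCC — no ATG→stop ORF.
Largest ORF found is 39 nucleotides < 45, so no.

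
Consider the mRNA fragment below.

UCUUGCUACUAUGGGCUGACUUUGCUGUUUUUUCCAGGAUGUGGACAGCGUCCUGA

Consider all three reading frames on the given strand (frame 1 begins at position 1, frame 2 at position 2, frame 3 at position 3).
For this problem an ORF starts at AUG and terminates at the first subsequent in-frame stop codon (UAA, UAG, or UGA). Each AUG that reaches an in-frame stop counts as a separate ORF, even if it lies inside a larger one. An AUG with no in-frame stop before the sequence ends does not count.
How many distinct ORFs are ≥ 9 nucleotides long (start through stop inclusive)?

Frame 1: UCU UGC UAC UAU GGG CUG ACU UUG CUG UUU UUU CCA GGA UGU GGA CAG CGU CCU — no AUG→stop ORF.
Frame 2: CUU GCU ACU AUG GGC UGA CUU UGC UGU UUU UUC CAG GAU GUG GAC AGC GUC CUG — AUG at 11, stop UGA at 17 → 9 nt.
Frame 3: UUG CUA CUA UGG GCU GAC UUU GCU GUU UUU UCC AGG AUG UGG ACA GCG UCC UGA — AUG at 39, stop UGA at 54 → 18 nt.
ORFs ≥ 9 nucleotides: frame 2 11–19 (9 nucleotides), frame 3 39–56 (18 nucleotides). Count = 2.

2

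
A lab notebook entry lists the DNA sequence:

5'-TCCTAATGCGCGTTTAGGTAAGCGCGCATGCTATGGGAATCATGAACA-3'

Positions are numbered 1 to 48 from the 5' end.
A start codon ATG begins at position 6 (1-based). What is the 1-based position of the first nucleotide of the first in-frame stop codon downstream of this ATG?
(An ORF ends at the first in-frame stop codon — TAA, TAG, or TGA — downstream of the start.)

15

Codons from position 6: ATG (6–8), CGC (9–11), GTT (12–14), TAG (15–17).
TAG is a stop codon; it begins at position 15.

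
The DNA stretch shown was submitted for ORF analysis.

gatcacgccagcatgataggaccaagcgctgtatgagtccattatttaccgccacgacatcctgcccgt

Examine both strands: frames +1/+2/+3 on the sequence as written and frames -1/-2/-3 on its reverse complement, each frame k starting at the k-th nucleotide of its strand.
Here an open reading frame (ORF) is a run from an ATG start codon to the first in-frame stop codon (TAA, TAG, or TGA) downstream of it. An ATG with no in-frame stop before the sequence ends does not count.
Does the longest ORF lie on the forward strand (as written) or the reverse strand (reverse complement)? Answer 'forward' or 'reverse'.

Reverse complement (5'→3'): ACGGGCAGGATGTCGTGGCGGTAAATAATGGACTCATACAGCGCTTGGTCCTATCATGCTGGCGTGATC
Frame +1: GAT CAC GCC AGC ATG ATA GGA CCA AGC GCT GTA TGA GTC CAT TAT TTA CCG CCA CGA CAT CCT GCC CGT — ATG at 13, stop TGA at 34 → 24 nt.
Frame +2: ATC ACG CCA GCA TGA TAG GAC CAA GCG CTG TAT GAG TCC ATT ATT TAC CGC CAC GAC ATC CTG CCC — no ATG→stop ORF.
Frame +3: TCA CGC CAG CAT GAT AGG ACC AAG CGC TGT ATG AGT CCA TTA TTT ACC GCC ACG ACA TCC TGC CCG — no ATG→stop ORF.
Frame -1: ACG GGC AGG ATG TCG TGG CGG TAA ATA ATG GAC TCA TAC AGC GCT TGG TCC TAT CAT GCT GGC GTG ATC — ATG at 10, stop TAA at 22 → 15 nt.
Frame -2: CGG GCA GGA TGT CGT GGC GGT AAA TAA TGG ACT CAT ACA GCG CTT GGT CCT ATC ATG CTG GCG TGA — ATG at 56, stop TGA at 65 → 12 nt.
Frame -3: GGG CAG GAT GTC GTG GCG GTA AAT AAT GGA CTC ATA CAG CGC TTG GTC CTA TCA TGC TGG CGT GAT — no ATG→stop ORF.
Forward-strand max 24 nt; reverse-strand max 15 nt. The forward strand has the longer ORF.

forward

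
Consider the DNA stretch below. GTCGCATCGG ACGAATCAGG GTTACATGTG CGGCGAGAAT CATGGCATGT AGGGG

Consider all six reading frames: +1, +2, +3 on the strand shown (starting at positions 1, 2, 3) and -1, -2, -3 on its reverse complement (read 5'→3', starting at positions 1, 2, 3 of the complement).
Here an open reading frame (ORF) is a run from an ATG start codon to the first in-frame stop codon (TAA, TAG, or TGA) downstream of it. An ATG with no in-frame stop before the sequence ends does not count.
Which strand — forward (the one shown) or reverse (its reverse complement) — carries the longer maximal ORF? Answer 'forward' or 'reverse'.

Reverse complement (5'→3'): CCCCTACATGCCATGATTCTCGCCGCACATGTAACCCTGATTCGTCCGATGCGAC
Frame +1: GTC GCA TCG GAC GAA TCA GGG TTA CAT GTG CGG CGA GAA TCA TGG CAT GTA GGG — no ATG→stop ORF.
Frame +2: TCG CAT CGG ACG AAT CAG GGT TAC ATG TGC GGC GAG AAT CAT GGC ATG TAG GGG — ATG at 26, stop TAG at 50 → 27 nt; ATG at 47, stop TAG at 50 → 6 nt.
Frame +3: CGC ATC GGA CGA ATC AGG GTT ACA TGT GCG GCG AGA ATC ATG GCA TGT AGG — no ATG→stop ORF.
Frame -1: CCC CTA CAT GCC ATG ATT CTC GCC GCA CAT GTA ACC CTG ATT CGT CCG ATG CGA — no ATG→stop ORF.
Frame -2: CCC TAC ATG CCA TGA TTC TCG CCG CAC ATG TAA CCC TGA TTC GTC CGA TGC GAC — ATG at 8, stop TGA at 14 → 9 nt; ATG at 29, stop TAA at 32 → 6 nt.
Frame -3: CCT ACA TGC CAT GAT TCT CGC CGC ACA TGT AAC CCT GAT TCG TCC GAT GCG — no ATG→stop ORF.
Forward-strand max 27 nt; reverse-strand max 9 nt. The forward strand has the longer ORF.

forward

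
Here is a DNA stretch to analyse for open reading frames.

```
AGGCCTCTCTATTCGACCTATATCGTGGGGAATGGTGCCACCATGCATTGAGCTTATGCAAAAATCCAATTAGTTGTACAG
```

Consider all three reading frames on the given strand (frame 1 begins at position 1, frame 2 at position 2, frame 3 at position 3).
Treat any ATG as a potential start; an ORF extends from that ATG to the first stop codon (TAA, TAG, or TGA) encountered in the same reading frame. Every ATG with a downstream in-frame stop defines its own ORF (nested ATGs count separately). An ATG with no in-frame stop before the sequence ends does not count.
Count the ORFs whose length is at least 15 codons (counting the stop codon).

0

Frame 1: AGG CCT CTC TAT TCG ACC TAT ATC GTG GGG AAT GGT GCC ACC ATG CAT TGA GCT TAT GCA AAA ATC CAA TTA GTT GTA CAG — ATG at 43, stop TGA at 49 → 9 nt.
Frame 2: GGC CTC TCT ATT CGA CCT ATA TCG TGG GGA ATG GTG CCA CCA TGC ATT GAG CTT ATG CAA AAA TCC AAT TAG TTG TAC — ATG at 32, stop TAG at 71 → 42 nt; ATG at 56, stop TAG at 71 → 18 nt.
Frame 3: GCC TCT CTA TTC GAC CTA TAT CGT GGG GAA TGG TGC CAC CAT GCA TTG AGC TTA TGC AAA AAT CCA ATT AGT TGT ACA — no ATG→stop ORF.
No ORF reaches 15 codons. Count = 0.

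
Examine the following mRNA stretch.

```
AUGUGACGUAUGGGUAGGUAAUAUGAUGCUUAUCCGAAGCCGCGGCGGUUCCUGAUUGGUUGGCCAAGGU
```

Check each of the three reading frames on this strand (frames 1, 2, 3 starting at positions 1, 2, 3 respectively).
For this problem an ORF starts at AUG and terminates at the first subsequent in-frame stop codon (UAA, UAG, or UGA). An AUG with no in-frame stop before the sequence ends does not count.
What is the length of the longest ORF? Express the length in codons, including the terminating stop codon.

Frame 1: AUG UGA CGU AUG GGU AGG UAA UAU GAU GCU UAU CCG AAG CCG CGG CGG UUC CUG AUU GGU UGG CCA AGG — AUG at 1, stop UGA at 4 → 6 nt; AUG at 10, stop UAA at 19 → 12 nt.
Frame 2: UGU GAC GUA UGG GUA GGU AAU AUG AUG CUU AUC CGA AGC CGC GGC GGU UCC UGA UUG GUU GGC CAA GGU — AUG at 23, stop UGA at 53 → 33 nt; AUG at 26, stop UGA at 53 → 30 nt.
Frame 3: GUG ACG UAU GGG UAG GUA AUA UGA UGC UUA UCC GAA GCC GCG GCG GUU CCU GAU UGG UUG GCC AAG — no AUG→stop ORF.
Longest: frame 2, positions 23–55, 33 nt = 11 codons = 10 aa. → 11 codons.

11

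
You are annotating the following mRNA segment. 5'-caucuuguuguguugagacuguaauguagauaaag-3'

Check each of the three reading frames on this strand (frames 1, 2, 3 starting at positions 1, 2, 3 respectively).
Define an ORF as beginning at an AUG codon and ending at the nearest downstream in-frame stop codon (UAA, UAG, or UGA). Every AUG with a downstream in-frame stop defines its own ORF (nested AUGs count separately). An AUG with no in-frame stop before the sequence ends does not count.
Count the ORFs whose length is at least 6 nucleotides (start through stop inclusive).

Frame 1: CAU CUU GUU GUG UUG AGA CUG UAA UGU AGA UAA — no AUG→stop ORF.
Frame 2: AUC UUG UUG UGU UGA GAC UGU AAU GUA GAU AAA — no AUG→stop ORF.
Frame 3: UCU UGU UGU GUU GAG ACU GUA AUG UAG AUA AAG — AUG at 24, stop UAG at 27 → 6 nt.
ORFs ≥ 6 nucleotides: frame 3 24–29 (6 nucleotides). Count = 1.

1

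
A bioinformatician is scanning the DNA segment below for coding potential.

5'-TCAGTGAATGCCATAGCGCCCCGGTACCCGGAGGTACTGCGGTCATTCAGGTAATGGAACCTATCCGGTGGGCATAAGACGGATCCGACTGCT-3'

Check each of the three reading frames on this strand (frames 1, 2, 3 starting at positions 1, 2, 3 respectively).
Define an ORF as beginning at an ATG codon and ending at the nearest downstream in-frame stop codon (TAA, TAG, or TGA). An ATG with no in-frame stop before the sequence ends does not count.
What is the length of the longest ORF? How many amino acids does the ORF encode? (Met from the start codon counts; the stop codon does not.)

Frame 1: TCA GTG AAT GCC ATA GCG CCC CGG TAC CCG GAG GTA CTG CGG TCA TTC AGG TAA TGG AAC CTA TCC GGT GGG CAT AAG ACG GAT CCG ACT GCT — no ATG→stop ORF.
Frame 2: CAG TGA ATG CCA TAG CGC CCC GGT ACC CGG AGG TAC TGC GGT CAT TCA GGT AAT GGA ACC TAT CCG GTG GGC ATA AGA CGG ATC CGA CTG — ATG at 8, stop TAG at 14 → 9 nt.
Frame 3: AGT GAA TGC CAT AGC GCC CCG GTA CCC GGA GGT ACT GCG GTC ATT CAG GTA ATG GAA CCT ATC CGG TGG GCA TAA GAC GGA TCC GAC TGC — ATG at 54, stop TAA at 75 → 24 nt.
Longest: frame 3, positions 54–77, 24 nt = 8 codons = 7 aa. → 7 amino acids.

7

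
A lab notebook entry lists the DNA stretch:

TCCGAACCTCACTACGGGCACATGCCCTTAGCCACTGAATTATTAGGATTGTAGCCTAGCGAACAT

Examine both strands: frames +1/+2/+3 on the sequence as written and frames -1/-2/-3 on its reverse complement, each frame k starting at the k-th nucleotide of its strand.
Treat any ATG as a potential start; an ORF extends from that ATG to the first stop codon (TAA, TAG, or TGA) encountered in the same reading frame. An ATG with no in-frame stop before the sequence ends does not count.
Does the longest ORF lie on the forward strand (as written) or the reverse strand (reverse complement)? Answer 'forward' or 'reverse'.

Reverse complement (5'→3'): ATGTTCGCTAGGCTACAATCCTAATAATTCAGTGGCTAAGGGCATGTGCCCGTAGTGAGGTTCGGA
Frame +1: TCC GAA CCT CAC TAC GGG CAC ATG CCC TTA GCC ACT GAA TTA TTA GGA TTG TAG CCT AGC GAA CAT — ATG at 22, stop TAG at 52 → 33 nt.
Frame +2: CCG AAC CTC ACT ACG GGC ACA TGC CCT TAG CCA CTG AAT TAT TAG GAT TGT AGC CTA GCG AAC — no ATG→stop ORF.
Frame +3: CGA ACC TCA CTA CGG GCA CAT GCC CTT AGC CAC TGA ATT ATT AGG ATT GTA GCC TAG CGA ACA — no ATG→stop ORF.
Frame -1: ATG TTC GCT AGG CTA CAA TCC TAA TAA TTC AGT GGC TAA GGG CAT GTG CCC GTA GTG AGG TTC GGA — ATG at 1, stop TAA at 22 → 24 nt.
Frame -2: TGT TCG CTA GGC TAC AAT CCT AAT AAT TCA GTG GCT AAG GGC ATG TGC CCG TAG TGA GGT TCG — ATG at 44, stop TAG at 53 → 12 nt.
Frame -3: GTT CGC TAG GCT ACA ATC CTA ATA ATT CAG TGG CTA AGG GCA TGT GCC CGT AGT GAG GTT CGG — no ATG→stop ORF.
Forward-strand max 33 nt; reverse-strand max 24 nt. The forward strand has the longer ORF.

forward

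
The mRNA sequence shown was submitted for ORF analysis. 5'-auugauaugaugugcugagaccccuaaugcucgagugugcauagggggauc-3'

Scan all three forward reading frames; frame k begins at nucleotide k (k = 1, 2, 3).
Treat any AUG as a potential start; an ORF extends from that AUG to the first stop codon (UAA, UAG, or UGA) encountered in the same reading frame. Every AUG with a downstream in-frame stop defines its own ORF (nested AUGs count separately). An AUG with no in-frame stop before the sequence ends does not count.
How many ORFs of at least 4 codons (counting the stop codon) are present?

Frame 1: AUU GAU AUG AUG UGC UGA GAC CCC UAA UGC UCG AGU GUG CAU AGG GGG AUC — AUG at 7, stop UGA at 16 → 12 nt; AUG at 10, stop UGA at 16 → 9 nt.
Frame 2: UUG AUA UGA UGU GCU GAG ACC CCU AAU GCU CGA GUG UGC AUA GGG GGA — no AUG→stop ORF.
Frame 3: UGA UAU GAU GUG CUG AGA CCC CUA AUG CUC GAG UGU GCA UAG GGG GAU — AUG at 27, stop UAG at 42 → 18 nt.
ORFs ≥ 4 codons: frame 1 7–18 (4 codons), frame 3 27–44 (6 codons). Count = 2.

2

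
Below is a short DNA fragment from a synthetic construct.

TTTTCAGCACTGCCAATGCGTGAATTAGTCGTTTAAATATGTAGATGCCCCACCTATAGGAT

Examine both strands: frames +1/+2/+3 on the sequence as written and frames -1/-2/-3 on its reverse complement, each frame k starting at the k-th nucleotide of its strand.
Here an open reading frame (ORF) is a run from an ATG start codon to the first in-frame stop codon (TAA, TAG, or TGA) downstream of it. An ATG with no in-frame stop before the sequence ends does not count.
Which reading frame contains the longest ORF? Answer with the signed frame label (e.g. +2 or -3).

Reverse complement (5'→3'): ATCCTATAGGTGGGGCATCTACATATTTAAACGACTAATTCACGCATTGGCAGTGCTGAAAA
Frame +1: TTT TCA GCA CTG CCA ATG CGT GAA TTA GTC GTT TAA ATA TGT AGA TGC CCC ACC TAT AGG — ATG at 16, stop TAA at 34 → 21 nt.
Frame +2: TTT CAG CAC TGC CAA TGC GTG AAT TAG TCG TTT AAA TAT GTA GAT GCC CCA CCT ATA GGA — no ATG→stop ORF.
Frame +3: TTC AGC ACT GCC AAT GCG TGA ATT AGT CGT TTA AAT ATG TAG ATG CCC CAC CTA TAG GAT — ATG at 39, stop TAG at 42 → 6 nt; ATG at 45, stop TAG at 57 → 15 nt.
Frame -1: ATC CTA TAG GTG GGG CAT CTA CAT ATT TAA ACG ACT AAT TCA CGC ATT GGC AGT GCT GAA — no ATG→stop ORF.
Frame -2: TCC TAT AGG TGG GGC ATC TAC ATA TTT AAA CGA CTA ATT CAC GCA TTG GCA GTG CTG AAA — no ATG→stop ORF.
Frame -3: CCT ATA GGT GGG GCA TCT ACA TAT TTA AAC GAC TAA TTC ACG CAT TGG CAG TGC TGA AAA — no ATG→stop ORF.
Longest ORF is 21 nt in frame +1 (positions 16–36).

+1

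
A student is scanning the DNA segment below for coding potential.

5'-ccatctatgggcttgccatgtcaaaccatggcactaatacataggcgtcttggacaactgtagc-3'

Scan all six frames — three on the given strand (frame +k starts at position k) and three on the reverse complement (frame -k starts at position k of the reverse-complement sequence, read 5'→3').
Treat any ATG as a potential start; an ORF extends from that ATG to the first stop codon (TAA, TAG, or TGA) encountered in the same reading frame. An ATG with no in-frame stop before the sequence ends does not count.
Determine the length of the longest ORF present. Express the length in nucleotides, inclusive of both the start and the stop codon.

Reverse complement (5'→3'): GCTACAGTTGTCCAAGACGCCTATGTATTAGTGCCATGGTTTGACATGGCAAGCCCATAGATGG
Frame +1: CCA TCT ATG GGC TTG CCA TGT CAA ACC ATG GCA CTA ATA CAT AGG CGT CTT GGA CAA CTG TAG — ATG at 7, stop TAG at 61 → 57 nt; ATG at 28, stop TAG at 61 → 36 nt.
Frame +2: CAT CTA TGG GCT TGC CAT GTC AAA CCA TGG CAC TAA TAC ATA GGC GTC TTG GAC AAC TGT AGC — no ATG→stop ORF.
Frame +3: ATC TAT GGG CTT GCC ATG TCA AAC CAT GGC ACT AAT ACA TAG GCG TCT TGG ACA ACT GTA — ATG at 18, stop TAG at 42 → 27 nt.
Frame -1: GCT ACA GTT GTC CAA GAC GCC TAT GTA TTA GTG CCA TGG TTT GAC ATG GCA AGC CCA TAG ATG — ATG at 46, stop TAG at 58 → 15 nt.
Frame -2: CTA CAG TTG TCC AAG ACG CCT ATG TAT TAG TGC CAT GGT TTG ACA TGG CAA GCC CAT AGA TGG — ATG at 23, stop TAG at 29 → 9 nt.
Frame -3: TAC AGT TGT CCA AGA CGC CTA TGT ATT AGT GCC ATG GTT TGA CAT GGC AAG CCC ATA GAT — ATG at 36, stop TGA at 42 → 9 nt.
Longest: frame +1, positions 7–63, 57 nt = 19 codons = 18 aa. → 57 nucleotides.

57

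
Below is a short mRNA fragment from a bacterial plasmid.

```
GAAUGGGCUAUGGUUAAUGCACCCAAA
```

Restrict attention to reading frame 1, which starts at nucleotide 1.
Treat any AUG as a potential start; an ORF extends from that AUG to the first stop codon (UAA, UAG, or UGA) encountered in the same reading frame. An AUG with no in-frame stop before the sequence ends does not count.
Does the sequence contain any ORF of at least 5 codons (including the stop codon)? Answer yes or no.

no

Frame 1: GAA UGG GCU AUG GUU AAU GCA CCC AAA — no AUG→stop ORF.
Largest ORF found is 0 codons < 5, so no.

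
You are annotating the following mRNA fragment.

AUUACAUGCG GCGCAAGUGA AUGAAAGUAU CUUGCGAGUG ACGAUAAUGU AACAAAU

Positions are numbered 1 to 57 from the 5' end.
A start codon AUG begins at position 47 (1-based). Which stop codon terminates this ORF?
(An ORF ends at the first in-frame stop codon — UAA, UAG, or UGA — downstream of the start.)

Codons from position 47: AUG (47–49), UAA (50–52).
The first in-frame stop codon is UAA.

UAA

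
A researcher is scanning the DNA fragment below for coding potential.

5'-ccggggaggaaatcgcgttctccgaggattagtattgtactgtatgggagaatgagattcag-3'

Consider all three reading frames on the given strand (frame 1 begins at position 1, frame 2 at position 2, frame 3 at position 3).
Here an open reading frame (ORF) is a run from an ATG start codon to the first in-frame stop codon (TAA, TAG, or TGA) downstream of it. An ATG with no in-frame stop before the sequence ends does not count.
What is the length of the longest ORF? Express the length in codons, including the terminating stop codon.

Frame 1: CCG GGG AGG AAA TCG CGT TCT CCG AGG ATT AGT ATT GTA CTG TAT GGG AGA ATG AGA TTC — no ATG→stop ORF.
Frame 2: CGG GGA GGA AAT CGC GTT CTC CGA GGA TTA GTA TTG TAC TGT ATG GGA GAA TGA GAT TCA — ATG at 44, stop TGA at 53 → 12 nt.
Frame 3: GGG GAG GAA ATC GCG TTC TCC GAG GAT TAG TAT TGT ACT GTA TGG GAG AAT GAG ATT CAG — no ATG→stop ORF.
Longest: frame 2, positions 44–55, 12 nt = 4 codons = 3 aa. → 4 codons.

4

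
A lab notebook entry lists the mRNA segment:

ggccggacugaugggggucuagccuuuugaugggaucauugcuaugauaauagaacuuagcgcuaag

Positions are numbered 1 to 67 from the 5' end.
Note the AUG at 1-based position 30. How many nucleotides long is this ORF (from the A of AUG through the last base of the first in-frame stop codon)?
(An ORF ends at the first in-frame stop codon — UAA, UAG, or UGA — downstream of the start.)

Codons from position 30: AUG (30–32), GGA (33–35), UCA (36–38), UUG (39–41), CUA (42–44), UGA (45–47).
UGA is the first in-frame stop; ORF spans 30–47, 18 nucleotides.

18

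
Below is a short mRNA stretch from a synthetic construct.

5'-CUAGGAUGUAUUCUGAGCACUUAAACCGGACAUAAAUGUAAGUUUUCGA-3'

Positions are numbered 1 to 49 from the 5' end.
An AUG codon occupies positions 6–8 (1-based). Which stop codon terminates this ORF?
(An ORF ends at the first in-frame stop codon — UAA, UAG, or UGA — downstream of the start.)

Codons from position 6: AUG (6–8), UAU (9–11), UCU (12–14), GAG (15–17), CAC (18–20), UUA (21–23), AAC (24–26), CGG (27–29), ACA (30–32), UAA (33–35).
The first in-frame stop codon is UAA.

UAA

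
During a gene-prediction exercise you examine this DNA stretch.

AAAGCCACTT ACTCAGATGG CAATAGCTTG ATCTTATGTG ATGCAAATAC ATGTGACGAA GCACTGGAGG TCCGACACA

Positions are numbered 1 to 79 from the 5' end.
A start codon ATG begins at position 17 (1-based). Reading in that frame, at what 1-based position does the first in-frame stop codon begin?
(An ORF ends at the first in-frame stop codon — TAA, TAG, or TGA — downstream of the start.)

Codons from position 17: ATG (17–19), GCA (20–22), ATA (23–25), GCT (26–28), TGA (29–31).
TGA is a stop codon; it begins at position 29.

29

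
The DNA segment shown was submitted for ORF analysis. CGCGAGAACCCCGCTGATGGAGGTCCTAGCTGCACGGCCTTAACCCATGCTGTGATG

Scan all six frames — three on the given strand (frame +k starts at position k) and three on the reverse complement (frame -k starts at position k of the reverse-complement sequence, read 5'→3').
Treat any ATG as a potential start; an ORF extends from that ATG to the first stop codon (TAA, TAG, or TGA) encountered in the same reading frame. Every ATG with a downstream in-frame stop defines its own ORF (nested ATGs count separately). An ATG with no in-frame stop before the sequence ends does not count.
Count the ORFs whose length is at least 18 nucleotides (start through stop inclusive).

1

Reverse complement (5'→3'): CATCACAGCATGGGTTAAGGCCGTGCAGCTAGGACCTCCATCAGCGGGGTTCTCGCG
Frame +1: CGC GAG AAC CCC GCT GAT GGA GGT CCT AGC TGC ACG GCC TTA ACC CAT GCT GTG ATG — no ATG→stop ORF.
Frame +2: GCG AGA ACC CCG CTG ATG GAG GTC CTA GCT GCA CGG CCT TAA CCC ATG CTG TGA — ATG at 17, stop TAA at 41 → 27 nt; ATG at 47, stop TGA at 53 → 9 nt.
Frame +3: CGA GAA CCC CGC TGA TGG AGG TCC TAG CTG CAC GGC CTT AAC CCA TGC TGT GAT — no ATG→stop ORF.
Frame -1: CAT CAC AGC ATG GGT TAA GGC CGT GCA GCT AGG ACC TCC ATC AGC GGG GTT CTC GCG — ATG at 10, stop TAA at 16 → 9 nt.
Frame -2: ATC ACA GCA TGG GTT AAG GCC GTG CAG CTA GGA CCT CCA TCA GCG GGG TTC TCG — no ATG→stop ORF.
Frame -3: TCA CAG CAT GGG TTA AGG CCG TGC AGC TAG GAC CTC CAT CAG CGG GGT TCT CGC — no ATG→stop ORF.
ORFs ≥ 18 nucleotides: frame +2 17–43 (27 nucleotides). Count = 1.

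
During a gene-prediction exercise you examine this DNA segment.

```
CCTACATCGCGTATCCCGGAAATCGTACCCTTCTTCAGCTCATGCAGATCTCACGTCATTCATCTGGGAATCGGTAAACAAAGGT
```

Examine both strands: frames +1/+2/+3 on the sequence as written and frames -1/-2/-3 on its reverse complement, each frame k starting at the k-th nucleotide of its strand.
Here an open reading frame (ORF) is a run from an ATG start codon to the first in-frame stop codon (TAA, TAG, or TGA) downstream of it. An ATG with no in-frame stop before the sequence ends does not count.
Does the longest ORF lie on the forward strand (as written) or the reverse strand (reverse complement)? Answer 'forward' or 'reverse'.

Reverse complement (5'→3'): ACCTTTGTTTACCGATTCCCAGATGAATGACGTGAGATCTGCATGAGCTGAAGAAGGGTACGATTTCCGGGATACGCGATGTAGG
Frame +1: CCT ACA TCG CGT ATC CCG GAA ATC GTA CCC TTC TTC AGC TCA TGC AGA TCT CAC GTC ATT CAT CTG GGA ATC GGT AAA CAA AGG — no ATG→stop ORF.
Frame +2: CTA CAT CGC GTA TCC CGG AAA TCG TAC CCT TCT TCA GCT CAT GCA GAT CTC ACG TCA TTC ATC TGG GAA TCG GTA AAC AAA GGT — no ATG→stop ORF.
Frame +3: TAC ATC GCG TAT CCC GGA AAT CGT ACC CTT CTT CAG CTC ATG CAG ATC TCA CGT CAT TCA TCT GGG AAT CGG TAA ACA AAG — ATG at 42, stop TAA at 75 → 36 nt.
Frame -1: ACC TTT GTT TAC CGA TTC CCA GAT GAA TGA CGT GAG ATC TGC ATG AGC TGA AGA AGG GTA CGA TTT CCG GGA TAC GCG ATG TAG — ATG at 43, stop TGA at 49 → 9 nt; ATG at 79, stop TAG at 82 → 6 nt.
Frame -2: CCT TTG TTT ACC GAT TCC CAG ATG AAT GAC GTG AGA TCT GCA TGA GCT GAA GAA GGG TAC GAT TTC CGG GAT ACG CGA TGT AGG — ATG at 23, stop TGA at 44 → 24 nt.
Frame -3: CTT TGT TTA CCG ATT CCC AGA TGA ATG ACG TGA GAT CTG CAT GAG CTG AAG AAG GGT ACG ATT TCC GGG ATA CGC GAT GTA — ATG at 27, stop TGA at 33 → 9 nt.
Forward-strand max 36 nt; reverse-strand max 24 nt. The forward strand has the longer ORF.

forward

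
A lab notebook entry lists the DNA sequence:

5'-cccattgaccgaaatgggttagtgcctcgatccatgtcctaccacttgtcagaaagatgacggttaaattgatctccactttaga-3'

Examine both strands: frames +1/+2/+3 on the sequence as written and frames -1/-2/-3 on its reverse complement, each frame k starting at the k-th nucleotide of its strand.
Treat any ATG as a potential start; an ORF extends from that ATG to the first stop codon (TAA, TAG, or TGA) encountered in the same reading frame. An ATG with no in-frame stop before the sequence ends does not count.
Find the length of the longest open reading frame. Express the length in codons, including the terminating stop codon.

Reverse complement (5'→3'): TCTAAAGTGGAGATCAATTTAACCGTCATCTTTCTGACAAGTGGTAGGACATGGATCGAGGCACTAACCCATTTCGGTCAATGGG
Frame +1: CCC ATT GAC CGA AAT GGG TTA GTG CCT CGA TCC ATG TCC TAC CAC TTG TCA GAA AGA TGA CGG TTA AAT TGA TCT CCA CTT TAG — ATG at 34, stop TGA at 58 → 27 nt.
Frame +2: CCA TTG ACC GAA ATG GGT TAG TGC CTC GAT CCA TGT CCT ACC ACT TGT CAG AAA GAT GAC GGT TAA ATT GAT CTC CAC TTT AGA — ATG at 14, stop TAG at 20 → 9 nt.
Frame +3: CAT TGA CCG AAA TGG GTT AGT GCC TCG ATC CAT GTC CTA CCA CTT GTC AGA AAG ATG ACG GTT AAA TTG ATC TCC ACT TTA — no ATG→stop ORF.
Frame -1: TCT AAA GTG GAG ATC AAT TTA ACC GTC ATC TTT CTG ACA AGT GGT AGG ACA TGG ATC GAG GCA CTA ACC CAT TTC GGT CAA TGG — no ATG→stop ORF.
Frame -2: CTA AAG TGG AGA TCA ATT TAA CCG TCA TCT TTC TGA CAA GTG GTA GGA CAT GGA TCG AGG CAC TAA CCC ATT TCG GTC AAT GGG — no ATG→stop ORF.
Frame -3: TAA AGT GGA GAT CAA TTT AAC CGT CAT CTT TCT GAC AAG TGG TAG GAC ATG GAT CGA GGC ACT AAC CCA TTT CGG TCA ATG — no ATG→stop ORF.
Longest: frame +1, positions 34–60, 27 nt = 9 codons = 8 aa. → 9 codons.

9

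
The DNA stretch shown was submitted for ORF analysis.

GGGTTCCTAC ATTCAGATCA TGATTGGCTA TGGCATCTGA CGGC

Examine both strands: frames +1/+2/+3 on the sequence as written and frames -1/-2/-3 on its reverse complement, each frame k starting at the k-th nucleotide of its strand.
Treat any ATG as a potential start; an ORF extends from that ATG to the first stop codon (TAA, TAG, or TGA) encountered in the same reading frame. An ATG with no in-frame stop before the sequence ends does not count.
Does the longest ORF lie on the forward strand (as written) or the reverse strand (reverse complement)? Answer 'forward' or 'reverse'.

forward

Reverse complement (5'→3'): GCCGTCAGATGCCATAGCCAATCATGATCTGAATGTAGGAACCC
Frame +1: GGG TTC CTA CAT TCA GAT CAT GAT TGG CTA TGG CAT CTG ACG — no ATG→stop ORF.
Frame +2: GGT TCC TAC ATT CAG ATC ATG ATT GGC TAT GGC ATC TGA CGG — ATG at 20, stop TGA at 38 → 21 nt.
Frame +3: GTT CCT ACA TTC AGA TCA TGA TTG GCT ATG GCA TCT GAC GGC — no ATG→stop ORF.
Frame -1: GCC GTC AGA TGC CAT AGC CAA TCA TGA TCT GAA TGT AGG AAC — no ATG→stop ORF.
Frame -2: CCG TCA GAT GCC ATA GCC AAT CAT GAT CTG AAT GTA GGA ACC — no ATG→stop ORF.
Frame -3: CGT CAG ATG CCA TAG CCA ATC ATG ATC TGA ATG TAG GAA CCC — ATG at 9, stop TAG at 15 → 9 nt; ATG at 24, stop TGA at 30 → 9 nt; ATG at 33, stop TAG at 36 → 6 nt.
Forward-strand max 21 nt; reverse-strand max 9 nt. The forward strand has the longer ORF.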